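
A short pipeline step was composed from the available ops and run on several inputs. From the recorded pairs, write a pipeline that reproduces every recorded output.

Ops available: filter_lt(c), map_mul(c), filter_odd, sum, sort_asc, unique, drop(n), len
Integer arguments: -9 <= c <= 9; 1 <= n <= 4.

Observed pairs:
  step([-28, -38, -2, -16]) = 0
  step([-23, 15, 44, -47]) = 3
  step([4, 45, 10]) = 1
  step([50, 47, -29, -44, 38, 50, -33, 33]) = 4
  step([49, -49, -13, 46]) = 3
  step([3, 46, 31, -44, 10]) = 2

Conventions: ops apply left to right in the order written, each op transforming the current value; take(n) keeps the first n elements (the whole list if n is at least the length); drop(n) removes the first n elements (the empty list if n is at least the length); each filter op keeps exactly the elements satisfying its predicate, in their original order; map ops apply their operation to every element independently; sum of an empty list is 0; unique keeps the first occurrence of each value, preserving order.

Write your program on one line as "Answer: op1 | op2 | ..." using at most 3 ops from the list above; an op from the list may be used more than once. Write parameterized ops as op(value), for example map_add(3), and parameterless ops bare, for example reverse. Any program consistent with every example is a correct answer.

unique | filter_odd | len

Check, running the answer program on each example:
  [-28, -38, -2, -16] -> [-28, -38, -2, -16] -> [] -> 0
  [-23, 15, 44, -47] -> [-23, 15, 44, -47] -> [-23, 15, -47] -> 3
  [4, 45, 10] -> [4, 45, 10] -> [45] -> 1
  [50, 47, -29, -44, 38, 50, -33, 33] -> [50, 47, -29, -44, 38, -33, 33] -> [47, -29, -33, 33] -> 4
  [49, -49, -13, 46] -> [49, -49, -13, 46] -> [49, -49, -13] -> 3
  [3, 46, 31, -44, 10] -> [3, 46, 31, -44, 10] -> [3, 31] -> 2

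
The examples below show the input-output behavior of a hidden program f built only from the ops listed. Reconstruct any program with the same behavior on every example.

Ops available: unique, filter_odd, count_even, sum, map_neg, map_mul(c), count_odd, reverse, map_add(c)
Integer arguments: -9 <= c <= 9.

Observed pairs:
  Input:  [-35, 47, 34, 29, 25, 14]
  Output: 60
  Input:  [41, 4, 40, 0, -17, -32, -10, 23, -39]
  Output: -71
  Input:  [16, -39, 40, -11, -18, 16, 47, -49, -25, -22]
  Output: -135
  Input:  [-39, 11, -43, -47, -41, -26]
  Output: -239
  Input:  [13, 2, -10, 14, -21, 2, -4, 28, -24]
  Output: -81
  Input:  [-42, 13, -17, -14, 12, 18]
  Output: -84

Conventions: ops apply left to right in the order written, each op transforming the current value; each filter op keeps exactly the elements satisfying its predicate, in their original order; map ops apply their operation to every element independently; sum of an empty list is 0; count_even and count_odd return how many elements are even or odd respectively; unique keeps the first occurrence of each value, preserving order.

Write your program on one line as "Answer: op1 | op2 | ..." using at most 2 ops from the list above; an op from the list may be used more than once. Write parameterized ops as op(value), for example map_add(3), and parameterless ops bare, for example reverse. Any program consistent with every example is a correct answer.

map_add(-9) | sum

Check, running the answer program on each example:
  [-35, 47, 34, 29, 25, 14] -> [-44, 38, 25, 20, 16, 5] -> 60
  [41, 4, 40, 0, -17, -32, -10, 23, -39] -> [32, -5, 31, -9, -26, -41, -19, 14, -48] -> -71
  [16, -39, 40, -11, -18, 16, 47, -49, -25, -22] -> [7, -48, 31, -20, -27, 7, 38, -58, -34, -31] -> -135
  [-39, 11, -43, -47, -41, -26] -> [-48, 2, -52, -56, -50, -35] -> -239
  [13, 2, -10, 14, -21, 2, -4, 28, -24] -> [4, -7, -19, 5, -30, -7, -13, 19, -33] -> -81
  [-42, 13, -17, -14, 12, 18] -> [-51, 4, -26, -23, 3, 9] -> -84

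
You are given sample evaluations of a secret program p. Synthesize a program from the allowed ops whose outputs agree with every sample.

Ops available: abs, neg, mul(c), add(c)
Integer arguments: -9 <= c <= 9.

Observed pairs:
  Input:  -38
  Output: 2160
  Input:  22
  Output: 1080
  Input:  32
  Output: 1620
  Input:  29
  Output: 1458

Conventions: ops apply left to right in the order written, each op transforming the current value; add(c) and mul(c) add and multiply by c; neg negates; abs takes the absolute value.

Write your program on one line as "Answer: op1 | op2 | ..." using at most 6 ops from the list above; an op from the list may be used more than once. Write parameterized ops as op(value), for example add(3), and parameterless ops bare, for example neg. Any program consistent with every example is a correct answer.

add(-2) | mul(9) | mul(-3) | abs | mul(2)

Check, running the answer program on each example:
  -38 -> -40 -> -360 -> 1080 -> 1080 -> 2160
  22 -> 20 -> 180 -> -540 -> 540 -> 1080
  32 -> 30 -> 270 -> -810 -> 810 -> 1620
  29 -> 27 -> 243 -> -729 -> 729 -> 1458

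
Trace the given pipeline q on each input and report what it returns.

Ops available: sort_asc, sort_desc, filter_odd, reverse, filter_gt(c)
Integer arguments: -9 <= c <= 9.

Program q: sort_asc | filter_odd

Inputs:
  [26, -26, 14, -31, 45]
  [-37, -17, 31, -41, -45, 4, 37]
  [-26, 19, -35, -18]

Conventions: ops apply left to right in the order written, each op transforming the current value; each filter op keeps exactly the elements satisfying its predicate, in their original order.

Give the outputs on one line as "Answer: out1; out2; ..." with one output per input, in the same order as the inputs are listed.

[-31, 45]; [-45, -41, -37, -17, 31, 37]; [-35, 19]

Execution, op by op:
  [26, -26, 14, -31, 45] -> [-31, -26, 14, 26, 45] -> [-31, 45]
  [-37, -17, 31, -41, -45, 4, 37] -> [-45, -41, -37, -17, 4, 31, 37] -> [-45, -41, -37, -17, 31, 37]
  [-26, 19, -35, -18] -> [-35, -26, -18, 19] -> [-35, 19]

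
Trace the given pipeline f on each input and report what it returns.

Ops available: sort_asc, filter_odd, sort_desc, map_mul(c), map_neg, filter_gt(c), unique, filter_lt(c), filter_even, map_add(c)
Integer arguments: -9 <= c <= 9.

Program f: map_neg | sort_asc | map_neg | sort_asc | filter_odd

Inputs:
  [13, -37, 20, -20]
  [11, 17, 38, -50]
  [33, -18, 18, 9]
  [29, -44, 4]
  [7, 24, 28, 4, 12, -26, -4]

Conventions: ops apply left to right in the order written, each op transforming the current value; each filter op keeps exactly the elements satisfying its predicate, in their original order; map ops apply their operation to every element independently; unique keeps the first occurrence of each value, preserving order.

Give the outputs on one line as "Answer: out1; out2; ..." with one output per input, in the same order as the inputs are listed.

[-37, 13]; [11, 17]; [9, 33]; [29]; [7]

Execution, op by op:
  [13, -37, 20, -20] -> [-13, 37, -20, 20] -> [-20, -13, 20, 37] -> [20, 13, -20, -37] -> [-37, -20, 13, 20] -> [-37, 13]
  [11, 17, 38, -50] -> [-11, -17, -38, 50] -> [-38, -17, -11, 50] -> [38, 17, 11, -50] -> [-50, 11, 17, 38] -> [11, 17]
  [33, -18, 18, 9] -> [-33, 18, -18, -9] -> [-33, -18, -9, 18] -> [33, 18, 9, -18] -> [-18, 9, 18, 33] -> [9, 33]
  [29, -44, 4] -> [-29, 44, -4] -> [-29, -4, 44] -> [29, 4, -44] -> [-44, 4, 29] -> [29]
  [7, 24, 28, 4, 12, -26, -4] -> [-7, -24, -28, -4, -12, 26, 4] -> [-28, -24, -12, -7, -4, 4, 26] -> [28, 24, 12, 7, 4, -4, -26] -> [-26, -4, 4, 7, 12, 24, 28] -> [7]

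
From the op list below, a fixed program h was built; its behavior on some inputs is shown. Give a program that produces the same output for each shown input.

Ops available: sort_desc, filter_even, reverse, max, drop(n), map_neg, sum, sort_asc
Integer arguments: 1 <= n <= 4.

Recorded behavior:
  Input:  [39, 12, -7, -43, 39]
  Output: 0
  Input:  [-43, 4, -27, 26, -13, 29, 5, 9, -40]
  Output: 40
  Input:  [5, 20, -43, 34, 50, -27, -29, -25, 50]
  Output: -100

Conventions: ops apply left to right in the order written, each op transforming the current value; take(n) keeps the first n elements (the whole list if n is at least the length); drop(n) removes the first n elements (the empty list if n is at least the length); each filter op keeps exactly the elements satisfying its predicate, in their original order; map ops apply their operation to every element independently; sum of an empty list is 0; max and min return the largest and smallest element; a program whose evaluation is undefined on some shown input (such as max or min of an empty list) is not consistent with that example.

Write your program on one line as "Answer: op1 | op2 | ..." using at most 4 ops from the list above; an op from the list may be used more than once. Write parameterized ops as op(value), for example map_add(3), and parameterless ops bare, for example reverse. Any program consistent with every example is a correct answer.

map_neg | filter_even | drop(2) | sum

Check, running the answer program on each example:
  [39, 12, -7, -43, 39] -> [-39, -12, 7, 43, -39] -> [-12] -> [] -> 0
  [-43, 4, -27, 26, -13, 29, 5, 9, -40] -> [43, -4, 27, -26, 13, -29, -5, -9, 40] -> [-4, -26, 40] -> [40] -> 40
  [5, 20, -43, 34, 50, -27, -29, -25, 50] -> [-5, -20, 43, -34, -50, 27, 29, 25, -50] -> [-20, -34, -50, -50] -> [-50, -50] -> -100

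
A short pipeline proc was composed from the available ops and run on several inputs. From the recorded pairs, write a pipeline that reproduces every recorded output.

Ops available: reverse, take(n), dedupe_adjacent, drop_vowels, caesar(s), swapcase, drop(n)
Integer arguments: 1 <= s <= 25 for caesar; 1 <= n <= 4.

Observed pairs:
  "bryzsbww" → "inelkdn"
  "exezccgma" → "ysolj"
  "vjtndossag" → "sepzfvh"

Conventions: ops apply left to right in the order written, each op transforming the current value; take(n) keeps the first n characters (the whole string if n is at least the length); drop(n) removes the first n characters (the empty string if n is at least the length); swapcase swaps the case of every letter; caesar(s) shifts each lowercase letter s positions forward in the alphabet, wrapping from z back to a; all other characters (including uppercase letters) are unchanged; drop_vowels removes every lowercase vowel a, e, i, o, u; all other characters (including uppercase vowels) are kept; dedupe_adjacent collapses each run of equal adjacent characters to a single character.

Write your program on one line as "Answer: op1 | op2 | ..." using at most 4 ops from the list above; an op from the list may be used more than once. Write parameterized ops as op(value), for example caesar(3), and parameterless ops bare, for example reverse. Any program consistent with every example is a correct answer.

reverse | dedupe_adjacent | drop_vowels | caesar(12)

Check, running the answer program on each example:
  "bryzsbww" -> "wwbszyrb" -> "wbszyrb" -> "wbszyrb" -> "inelkdn"
  "exezccgma" -> "amgcczexe" -> "amgczexe" -> "mgczx" -> "ysolj"
  "vjtndossag" -> "gassodntjv" -> "gasodntjv" -> "gsdntjv" -> "sepzfvh"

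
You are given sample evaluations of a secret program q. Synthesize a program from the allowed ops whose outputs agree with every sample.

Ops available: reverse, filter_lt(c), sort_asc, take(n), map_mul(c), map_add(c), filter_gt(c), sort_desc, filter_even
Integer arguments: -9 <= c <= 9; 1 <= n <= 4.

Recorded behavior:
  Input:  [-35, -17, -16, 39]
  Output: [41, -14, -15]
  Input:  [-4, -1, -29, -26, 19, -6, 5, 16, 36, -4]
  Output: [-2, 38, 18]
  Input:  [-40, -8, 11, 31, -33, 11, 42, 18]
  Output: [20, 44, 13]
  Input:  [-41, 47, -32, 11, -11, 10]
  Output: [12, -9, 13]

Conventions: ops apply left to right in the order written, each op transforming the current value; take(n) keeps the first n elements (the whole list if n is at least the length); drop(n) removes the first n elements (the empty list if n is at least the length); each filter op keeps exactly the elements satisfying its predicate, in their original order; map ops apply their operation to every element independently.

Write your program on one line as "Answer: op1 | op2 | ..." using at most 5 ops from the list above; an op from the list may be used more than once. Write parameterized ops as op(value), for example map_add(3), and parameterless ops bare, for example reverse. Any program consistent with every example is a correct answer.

reverse | map_add(2) | take(4) | take(3)

Check, running the answer program on each example:
  [-35, -17, -16, 39] -> [39, -16, -17, -35] -> [41, -14, -15, -33] -> [41, -14, -15, -33] -> [41, -14, -15]
  [-4, -1, -29, -26, 19, -6, 5, 16, 36, -4] -> [-4, 36, 16, 5, -6, 19, -26, -29, -1, -4] -> [-2, 38, 18, 7, -4, 21, -24, -27, 1, -2] -> [-2, 38, 18, 7] -> [-2, 38, 18]
  [-40, -8, 11, 31, -33, 11, 42, 18] -> [18, 42, 11, -33, 31, 11, -8, -40] -> [20, 44, 13, -31, 33, 13, -6, -38] -> [20, 44, 13, -31] -> [20, 44, 13]
  [-41, 47, -32, 11, -11, 10] -> [10, -11, 11, -32, 47, -41] -> [12, -9, 13, -30, 49, -39] -> [12, -9, 13, -30] -> [12, -9, 13]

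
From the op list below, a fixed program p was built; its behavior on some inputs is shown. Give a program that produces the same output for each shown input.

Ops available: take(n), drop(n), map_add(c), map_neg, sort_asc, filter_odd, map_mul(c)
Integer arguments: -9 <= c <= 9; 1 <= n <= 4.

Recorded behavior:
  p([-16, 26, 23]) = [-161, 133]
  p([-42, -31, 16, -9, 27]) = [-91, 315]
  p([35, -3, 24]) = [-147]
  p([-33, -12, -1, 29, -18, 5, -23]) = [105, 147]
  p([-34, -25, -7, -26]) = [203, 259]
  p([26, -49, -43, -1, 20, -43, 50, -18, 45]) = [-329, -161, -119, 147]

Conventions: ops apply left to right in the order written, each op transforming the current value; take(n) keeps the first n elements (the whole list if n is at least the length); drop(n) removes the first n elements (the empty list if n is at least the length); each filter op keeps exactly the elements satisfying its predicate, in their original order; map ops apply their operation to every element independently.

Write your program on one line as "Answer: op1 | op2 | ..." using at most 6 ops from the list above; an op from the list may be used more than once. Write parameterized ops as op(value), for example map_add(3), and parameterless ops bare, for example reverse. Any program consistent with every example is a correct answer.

map_add(-3) | sort_asc | map_mul(-7) | filter_odd | sort_asc

Check, running the answer program on each example:
  [-16, 26, 23] -> [-19, 23, 20] -> [-19, 20, 23] -> [133, -140, -161] -> [133, -161] -> [-161, 133]
  [-42, -31, 16, -9, 27] -> [-45, -34, 13, -12, 24] -> [-45, -34, -12, 13, 24] -> [315, 238, 84, -91, -168] -> [315, -91] -> [-91, 315]
  [35, -3, 24] -> [32, -6, 21] -> [-6, 21, 32] -> [42, -147, -224] -> [-147] -> [-147]
  [-33, -12, -1, 29, -18, 5, -23] -> [-36, -15, -4, 26, -21, 2, -26] -> [-36, -26, -21, -15, -4, 2, 26] -> [252, 182, 147, 105, 28, -14, -182] -> [147, 105] -> [105, 147]
  [-34, -25, -7, -26] -> [-37, -28, -10, -29] -> [-37, -29, -28, -10] -> [259, 203, 196, 70] -> [259, 203] -> [203, 259]
  [26, -49, -43, -1, 20, -43, 50, -18, 45] -> [23, -52, -46, -4, 17, -46, 47, -21, 42] -> [-52, -46, -46, -21, -4, 17, 23, 42, 47] -> [364, 322, 322, 147, 28, -119, -161, -294, -329] -> [147, -119, -161, -329] -> [-329, -161, -119, 147]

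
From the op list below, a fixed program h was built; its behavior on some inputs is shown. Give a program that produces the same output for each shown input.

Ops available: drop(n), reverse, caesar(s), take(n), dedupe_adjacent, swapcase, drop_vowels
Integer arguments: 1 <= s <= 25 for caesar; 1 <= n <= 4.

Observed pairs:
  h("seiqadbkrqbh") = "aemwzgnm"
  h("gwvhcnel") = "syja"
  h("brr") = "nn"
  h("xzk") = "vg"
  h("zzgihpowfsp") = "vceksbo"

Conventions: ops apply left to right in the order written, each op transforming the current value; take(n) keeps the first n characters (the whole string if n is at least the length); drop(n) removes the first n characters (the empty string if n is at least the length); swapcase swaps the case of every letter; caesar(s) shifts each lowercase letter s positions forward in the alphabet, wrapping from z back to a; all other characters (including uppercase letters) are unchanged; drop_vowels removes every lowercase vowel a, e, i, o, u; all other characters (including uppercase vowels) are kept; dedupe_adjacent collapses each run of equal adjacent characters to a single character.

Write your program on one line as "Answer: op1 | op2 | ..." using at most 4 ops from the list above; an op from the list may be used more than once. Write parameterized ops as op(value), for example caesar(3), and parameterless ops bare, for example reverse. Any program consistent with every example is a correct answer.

drop(1) | caesar(19) | drop_vowels | caesar(3)

Check, running the answer program on each example:
  "seiqadbkrqbh" -> "eiqadbkrqbh" -> "xbjtwudkjua" -> "xbjtwdkj" -> "aemwzgnm"
  "gwvhcnel" -> "wvhcnel" -> "poavgxe" -> "pvgx" -> "syja"
  "brr" -> "rr" -> "kk" -> "kk" -> "nn"
  "xzk" -> "zk" -> "sd" -> "sd" -> "vg"
  "zzgihpowfsp" -> "zgihpowfsp" -> "szbaihpyli" -> "szbhpyl" -> "vceksbo"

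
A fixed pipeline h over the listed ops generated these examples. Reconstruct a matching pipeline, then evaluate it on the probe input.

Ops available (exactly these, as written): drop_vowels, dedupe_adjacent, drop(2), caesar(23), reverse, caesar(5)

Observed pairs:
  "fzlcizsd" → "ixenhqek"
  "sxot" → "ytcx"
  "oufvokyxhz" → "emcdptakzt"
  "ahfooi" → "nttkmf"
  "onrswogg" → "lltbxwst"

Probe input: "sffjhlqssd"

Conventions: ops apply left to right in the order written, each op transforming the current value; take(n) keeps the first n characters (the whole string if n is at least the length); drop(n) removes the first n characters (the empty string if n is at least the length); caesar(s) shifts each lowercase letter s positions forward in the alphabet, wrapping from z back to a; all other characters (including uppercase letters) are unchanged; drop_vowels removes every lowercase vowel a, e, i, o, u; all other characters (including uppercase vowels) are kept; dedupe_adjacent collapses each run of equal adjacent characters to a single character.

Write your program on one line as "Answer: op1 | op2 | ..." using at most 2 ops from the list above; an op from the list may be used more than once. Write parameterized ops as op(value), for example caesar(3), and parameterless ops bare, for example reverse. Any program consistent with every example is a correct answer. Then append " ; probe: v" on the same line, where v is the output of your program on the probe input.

caesar(5) | reverse ; probe: "ixxvqmokkx"

Check, running the answer program on each example:
  "fzlcizsd" -> "keqhnexi" -> "ixenhqek"
  "sxot" -> "xcty" -> "ytcx"
  "oufvokyxhz" -> "tzkatpdcme" -> "emcdptakzt"
  "ahfooi" -> "fmkttn" -> "nttkmf"
  "onrswogg" -> "tswxbtll" -> "lltbxwst"
  probe: "sffjhlqssd" -> "xkkomqvxxi" -> "ixxvqmokkx"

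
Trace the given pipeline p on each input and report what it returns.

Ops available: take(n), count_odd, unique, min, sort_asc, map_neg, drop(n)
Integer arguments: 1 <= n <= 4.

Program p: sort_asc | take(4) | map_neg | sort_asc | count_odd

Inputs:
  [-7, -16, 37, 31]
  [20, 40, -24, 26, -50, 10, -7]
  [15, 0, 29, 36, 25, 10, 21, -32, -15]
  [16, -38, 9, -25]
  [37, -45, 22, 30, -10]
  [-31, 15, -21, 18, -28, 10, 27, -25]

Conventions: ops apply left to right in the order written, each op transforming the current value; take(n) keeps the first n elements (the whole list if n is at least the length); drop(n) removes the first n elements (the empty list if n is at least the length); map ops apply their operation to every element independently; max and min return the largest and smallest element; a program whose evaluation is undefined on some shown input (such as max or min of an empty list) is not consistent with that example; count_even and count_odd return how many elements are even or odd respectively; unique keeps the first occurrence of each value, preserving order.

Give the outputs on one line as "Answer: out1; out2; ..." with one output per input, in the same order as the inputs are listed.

Execution, op by op:
  [-7, -16, 37, 31] -> [-16, -7, 31, 37] -> [-16, -7, 31, 37] -> [16, 7, -31, -37] -> [-37, -31, 7, 16] -> 3
  [20, 40, -24, 26, -50, 10, -7] -> [-50, -24, -7, 10, 20, 26, 40] -> [-50, -24, -7, 10] -> [50, 24, 7, -10] -> [-10, 7, 24, 50] -> 1
  [15, 0, 29, 36, 25, 10, 21, -32, -15] -> [-32, -15, 0, 10, 15, 21, 25, 29, 36] -> [-32, -15, 0, 10] -> [32, 15, 0, -10] -> [-10, 0, 15, 32] -> 1
  [16, -38, 9, -25] -> [-38, -25, 9, 16] -> [-38, -25, 9, 16] -> [38, 25, -9, -16] -> [-16, -9, 25, 38] -> 2
  [37, -45, 22, 30, -10] -> [-45, -10, 22, 30, 37] -> [-45, -10, 22, 30] -> [45, 10, -22, -30] -> [-30, -22, 10, 45] -> 1
  [-31, 15, -21, 18, -28, 10, 27, -25] -> [-31, -28, -25, -21, 10, 15, 18, 27] -> [-31, -28, -25, -21] -> [31, 28, 25, 21] -> [21, 25, 28, 31] -> 3

3; 1; 1; 2; 1; 3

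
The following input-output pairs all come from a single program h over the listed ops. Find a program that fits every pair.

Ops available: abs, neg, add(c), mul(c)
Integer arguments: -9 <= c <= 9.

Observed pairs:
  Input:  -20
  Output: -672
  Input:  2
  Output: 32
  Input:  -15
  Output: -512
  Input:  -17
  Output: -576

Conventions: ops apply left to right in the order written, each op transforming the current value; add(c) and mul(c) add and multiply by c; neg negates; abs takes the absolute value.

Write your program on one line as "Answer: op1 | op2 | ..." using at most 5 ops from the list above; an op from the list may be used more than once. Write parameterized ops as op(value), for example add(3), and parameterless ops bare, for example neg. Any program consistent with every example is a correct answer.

add(-1) | mul(-4) | neg | mul(8)

Check, running the answer program on each example:
  -20 -> -21 -> 84 -> -84 -> -672
  2 -> 1 -> -4 -> 4 -> 32
  -15 -> -16 -> 64 -> -64 -> -512
  -17 -> -18 -> 72 -> -72 -> -576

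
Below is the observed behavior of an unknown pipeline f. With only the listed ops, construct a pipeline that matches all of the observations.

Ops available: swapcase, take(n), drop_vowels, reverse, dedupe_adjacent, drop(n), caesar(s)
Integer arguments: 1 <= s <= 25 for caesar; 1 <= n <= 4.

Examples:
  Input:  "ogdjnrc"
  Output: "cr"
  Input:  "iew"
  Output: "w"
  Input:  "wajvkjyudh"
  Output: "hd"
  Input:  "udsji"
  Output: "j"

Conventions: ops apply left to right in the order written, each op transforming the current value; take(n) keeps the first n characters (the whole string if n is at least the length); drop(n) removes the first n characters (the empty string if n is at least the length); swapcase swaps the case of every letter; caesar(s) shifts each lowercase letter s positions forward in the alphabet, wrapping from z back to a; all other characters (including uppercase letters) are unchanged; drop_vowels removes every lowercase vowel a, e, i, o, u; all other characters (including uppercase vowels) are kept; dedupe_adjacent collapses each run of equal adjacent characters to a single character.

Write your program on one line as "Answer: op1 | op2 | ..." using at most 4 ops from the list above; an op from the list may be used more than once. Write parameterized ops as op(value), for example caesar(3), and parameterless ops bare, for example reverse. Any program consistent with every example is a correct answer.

reverse | take(2) | drop_vowels

Check, running the answer program on each example:
  "ogdjnrc" -> "crnjdgo" -> "cr" -> "cr"
  "iew" -> "wei" -> "we" -> "w"
  "wajvkjyudh" -> "hduyjkvjaw" -> "hd" -> "hd"
  "udsji" -> "ijsdu" -> "ij" -> "j"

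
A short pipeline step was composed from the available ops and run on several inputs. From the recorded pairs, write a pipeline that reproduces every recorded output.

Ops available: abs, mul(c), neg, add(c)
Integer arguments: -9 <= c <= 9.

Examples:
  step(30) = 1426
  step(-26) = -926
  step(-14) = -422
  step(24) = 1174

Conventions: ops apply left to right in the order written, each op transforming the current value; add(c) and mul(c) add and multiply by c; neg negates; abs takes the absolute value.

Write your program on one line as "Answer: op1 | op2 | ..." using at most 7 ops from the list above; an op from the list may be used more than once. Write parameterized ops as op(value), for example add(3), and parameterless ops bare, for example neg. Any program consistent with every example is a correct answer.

add(2) | add(2) | mul(7) | neg | mul(-6) | add(-2)

Check, running the answer program on each example:
  30 -> 32 -> 34 -> 238 -> -238 -> 1428 -> 1426
  -26 -> -24 -> -22 -> -154 -> 154 -> -924 -> -926
  -14 -> -12 -> -10 -> -70 -> 70 -> -420 -> -422
  24 -> 26 -> 28 -> 196 -> -196 -> 1176 -> 1174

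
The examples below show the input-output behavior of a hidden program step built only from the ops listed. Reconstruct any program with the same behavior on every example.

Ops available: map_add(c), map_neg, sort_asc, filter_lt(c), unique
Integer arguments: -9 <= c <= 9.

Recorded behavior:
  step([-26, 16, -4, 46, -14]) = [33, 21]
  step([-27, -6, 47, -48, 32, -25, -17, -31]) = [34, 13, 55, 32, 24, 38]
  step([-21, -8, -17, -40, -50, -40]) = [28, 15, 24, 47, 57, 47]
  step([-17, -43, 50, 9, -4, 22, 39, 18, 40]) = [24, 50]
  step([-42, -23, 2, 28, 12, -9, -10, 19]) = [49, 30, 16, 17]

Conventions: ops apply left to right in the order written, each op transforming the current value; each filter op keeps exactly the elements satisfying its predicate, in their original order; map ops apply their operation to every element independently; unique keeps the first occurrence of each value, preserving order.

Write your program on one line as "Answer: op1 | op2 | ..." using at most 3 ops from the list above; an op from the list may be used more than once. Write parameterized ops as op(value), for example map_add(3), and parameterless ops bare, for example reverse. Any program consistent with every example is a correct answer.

filter_lt(-5) | map_add(-7) | map_neg

Check, running the answer program on each example:
  [-26, 16, -4, 46, -14] -> [-26, -14] -> [-33, -21] -> [33, 21]
  [-27, -6, 47, -48, 32, -25, -17, -31] -> [-27, -6, -48, -25, -17, -31] -> [-34, -13, -55, -32, -24, -38] -> [34, 13, 55, 32, 24, 38]
  [-21, -8, -17, -40, -50, -40] -> [-21, -8, -17, -40, -50, -40] -> [-28, -15, -24, -47, -57, -47] -> [28, 15, 24, 47, 57, 47]
  [-17, -43, 50, 9, -4, 22, 39, 18, 40] -> [-17, -43] -> [-24, -50] -> [24, 50]
  [-42, -23, 2, 28, 12, -9, -10, 19] -> [-42, -23, -9, -10] -> [-49, -30, -16, -17] -> [49, 30, 16, 17]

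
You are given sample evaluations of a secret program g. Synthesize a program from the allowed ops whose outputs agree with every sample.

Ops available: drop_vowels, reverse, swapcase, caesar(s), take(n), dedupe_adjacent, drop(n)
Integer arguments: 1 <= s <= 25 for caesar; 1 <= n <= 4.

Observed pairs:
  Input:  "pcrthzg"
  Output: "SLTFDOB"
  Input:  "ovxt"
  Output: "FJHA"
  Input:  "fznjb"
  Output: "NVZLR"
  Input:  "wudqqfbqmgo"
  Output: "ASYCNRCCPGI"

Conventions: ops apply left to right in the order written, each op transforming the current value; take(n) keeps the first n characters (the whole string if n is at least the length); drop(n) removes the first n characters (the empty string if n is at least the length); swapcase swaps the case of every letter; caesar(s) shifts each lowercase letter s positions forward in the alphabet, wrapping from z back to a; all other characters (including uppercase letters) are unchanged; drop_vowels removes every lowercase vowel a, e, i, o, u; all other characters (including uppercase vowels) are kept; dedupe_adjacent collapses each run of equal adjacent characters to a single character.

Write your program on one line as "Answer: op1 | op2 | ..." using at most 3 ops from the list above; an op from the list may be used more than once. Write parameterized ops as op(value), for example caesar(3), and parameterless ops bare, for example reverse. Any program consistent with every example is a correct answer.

reverse | caesar(12) | swapcase

Check, running the answer program on each example:
  "pcrthzg" -> "gzhtrcp" -> "sltfdob" -> "SLTFDOB"
  "ovxt" -> "txvo" -> "fjha" -> "FJHA"
  "fznjb" -> "bjnzf" -> "nvzlr" -> "NVZLR"
  "wudqqfbqmgo" -> "ogmqbfqqduw" -> "asycnrccpgi" -> "ASYCNRCCPGI"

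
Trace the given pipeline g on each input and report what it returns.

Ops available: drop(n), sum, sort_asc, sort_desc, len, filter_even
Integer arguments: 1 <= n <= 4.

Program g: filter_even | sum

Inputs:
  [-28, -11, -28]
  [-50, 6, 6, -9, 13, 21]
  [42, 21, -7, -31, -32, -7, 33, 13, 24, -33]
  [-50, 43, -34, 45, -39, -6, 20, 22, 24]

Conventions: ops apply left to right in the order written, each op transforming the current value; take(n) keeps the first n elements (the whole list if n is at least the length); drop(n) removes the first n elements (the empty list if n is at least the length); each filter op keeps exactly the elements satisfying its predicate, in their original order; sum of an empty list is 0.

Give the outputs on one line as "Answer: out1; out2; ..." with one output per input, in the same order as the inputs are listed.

-56; -38; 34; -24

Execution, op by op:
  [-28, -11, -28] -> [-28, -28] -> -56
  [-50, 6, 6, -9, 13, 21] -> [-50, 6, 6] -> -38
  [42, 21, -7, -31, -32, -7, 33, 13, 24, -33] -> [42, -32, 24] -> 34
  [-50, 43, -34, 45, -39, -6, 20, 22, 24] -> [-50, -34, -6, 20, 22, 24] -> -24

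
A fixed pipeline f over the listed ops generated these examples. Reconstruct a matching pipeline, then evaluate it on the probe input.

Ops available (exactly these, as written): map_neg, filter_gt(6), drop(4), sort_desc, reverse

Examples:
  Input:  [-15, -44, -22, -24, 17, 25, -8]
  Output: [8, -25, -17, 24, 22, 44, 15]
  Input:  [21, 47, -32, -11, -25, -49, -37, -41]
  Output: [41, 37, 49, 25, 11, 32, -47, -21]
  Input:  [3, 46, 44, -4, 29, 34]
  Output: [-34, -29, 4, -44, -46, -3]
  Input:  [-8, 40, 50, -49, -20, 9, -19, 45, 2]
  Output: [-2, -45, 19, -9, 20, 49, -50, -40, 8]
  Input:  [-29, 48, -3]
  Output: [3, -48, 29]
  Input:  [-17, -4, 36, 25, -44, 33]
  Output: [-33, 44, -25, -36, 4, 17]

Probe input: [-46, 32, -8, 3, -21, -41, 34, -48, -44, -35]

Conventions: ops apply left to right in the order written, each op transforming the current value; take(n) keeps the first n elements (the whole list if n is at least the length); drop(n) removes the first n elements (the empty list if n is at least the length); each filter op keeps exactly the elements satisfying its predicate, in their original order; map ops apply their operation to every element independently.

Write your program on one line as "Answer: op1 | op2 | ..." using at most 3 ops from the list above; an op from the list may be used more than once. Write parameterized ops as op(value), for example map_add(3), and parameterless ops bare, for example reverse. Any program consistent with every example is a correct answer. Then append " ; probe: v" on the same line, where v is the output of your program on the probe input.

map_neg | reverse ; probe: [35, 44, 48, -34, 41, 21, -3, 8, -32, 46]

Check, running the answer program on each example:
  [-15, -44, -22, -24, 17, 25, -8] -> [15, 44, 22, 24, -17, -25, 8] -> [8, -25, -17, 24, 22, 44, 15]
  [21, 47, -32, -11, -25, -49, -37, -41] -> [-21, -47, 32, 11, 25, 49, 37, 41] -> [41, 37, 49, 25, 11, 32, -47, -21]
  [3, 46, 44, -4, 29, 34] -> [-3, -46, -44, 4, -29, -34] -> [-34, -29, 4, -44, -46, -3]
  [-8, 40, 50, -49, -20, 9, -19, 45, 2] -> [8, -40, -50, 49, 20, -9, 19, -45, -2] -> [-2, -45, 19, -9, 20, 49, -50, -40, 8]
  [-29, 48, -3] -> [29, -48, 3] -> [3, -48, 29]
  [-17, -4, 36, 25, -44, 33] -> [17, 4, -36, -25, 44, -33] -> [-33, 44, -25, -36, 4, 17]
  probe: [-46, 32, -8, 3, -21, -41, 34, -48, -44, -35] -> [46, -32, 8, -3, 21, 41, -34, 48, 44, 35] -> [35, 44, 48, -34, 41, 21, -3, 8, -32, 46]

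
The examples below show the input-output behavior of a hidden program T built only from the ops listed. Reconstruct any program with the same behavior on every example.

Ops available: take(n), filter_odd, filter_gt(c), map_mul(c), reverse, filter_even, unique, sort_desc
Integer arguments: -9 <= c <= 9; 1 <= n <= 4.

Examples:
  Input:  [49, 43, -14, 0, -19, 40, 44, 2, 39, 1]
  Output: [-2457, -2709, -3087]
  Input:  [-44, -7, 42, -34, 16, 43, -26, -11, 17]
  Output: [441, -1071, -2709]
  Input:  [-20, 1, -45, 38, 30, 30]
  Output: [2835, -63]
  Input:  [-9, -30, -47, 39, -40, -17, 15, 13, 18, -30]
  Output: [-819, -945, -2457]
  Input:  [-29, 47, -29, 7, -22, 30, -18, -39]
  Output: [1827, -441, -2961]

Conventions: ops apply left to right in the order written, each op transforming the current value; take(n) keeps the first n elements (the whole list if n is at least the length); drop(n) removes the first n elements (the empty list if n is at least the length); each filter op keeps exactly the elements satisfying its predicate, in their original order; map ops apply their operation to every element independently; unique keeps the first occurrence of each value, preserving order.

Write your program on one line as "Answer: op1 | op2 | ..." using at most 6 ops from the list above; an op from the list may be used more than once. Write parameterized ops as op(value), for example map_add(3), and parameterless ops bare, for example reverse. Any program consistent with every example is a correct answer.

map_mul(9) | sort_desc | filter_odd | take(3) | reverse | map_mul(-7)

Check, running the answer program on each example:
  [49, 43, -14, 0, -19, 40, 44, 2, 39, 1] -> [441, 387, -126, 0, -171, 360, 396, 18, 351, 9] -> [441, 396, 387, 360, 351, 18, 9, 0, -126, -171] -> [441, 387, 351, 9, -171] -> [441, 387, 351] -> [351, 387, 441] -> [-2457, -2709, -3087]
  [-44, -7, 42, -34, 16, 43, -26, -11, 17] -> [-396, -63, 378, -306, 144, 387, -234, -99, 153] -> [387, 378, 153, 144, -63, -99, -234, -306, -396] -> [387, 153, -63, -99] -> [387, 153, -63] -> [-63, 153, 387] -> [441, -1071, -2709]
  [-20, 1, -45, 38, 30, 30] -> [-180, 9, -405, 342, 270, 270] -> [342, 270, 270, 9, -180, -405] -> [9, -405] -> [9, -405] -> [-405, 9] -> [2835, -63]
  [-9, -30, -47, 39, -40, -17, 15, 13, 18, -30] -> [-81, -270, -423, 351, -360, -153, 135, 117, 162, -270] -> [351, 162, 135, 117, -81, -153, -270, -270, -360, -423] -> [351, 135, 117, -81, -153, -423] -> [351, 135, 117] -> [117, 135, 351] -> [-819, -945, -2457]
  [-29, 47, -29, 7, -22, 30, -18, -39] -> [-261, 423, -261, 63, -198, 270, -162, -351] -> [423, 270, 63, -162, -198, -261, -261, -351] -> [423, 63, -261, -261, -351] -> [423, 63, -261] -> [-261, 63, 423] -> [1827, -441, -2961]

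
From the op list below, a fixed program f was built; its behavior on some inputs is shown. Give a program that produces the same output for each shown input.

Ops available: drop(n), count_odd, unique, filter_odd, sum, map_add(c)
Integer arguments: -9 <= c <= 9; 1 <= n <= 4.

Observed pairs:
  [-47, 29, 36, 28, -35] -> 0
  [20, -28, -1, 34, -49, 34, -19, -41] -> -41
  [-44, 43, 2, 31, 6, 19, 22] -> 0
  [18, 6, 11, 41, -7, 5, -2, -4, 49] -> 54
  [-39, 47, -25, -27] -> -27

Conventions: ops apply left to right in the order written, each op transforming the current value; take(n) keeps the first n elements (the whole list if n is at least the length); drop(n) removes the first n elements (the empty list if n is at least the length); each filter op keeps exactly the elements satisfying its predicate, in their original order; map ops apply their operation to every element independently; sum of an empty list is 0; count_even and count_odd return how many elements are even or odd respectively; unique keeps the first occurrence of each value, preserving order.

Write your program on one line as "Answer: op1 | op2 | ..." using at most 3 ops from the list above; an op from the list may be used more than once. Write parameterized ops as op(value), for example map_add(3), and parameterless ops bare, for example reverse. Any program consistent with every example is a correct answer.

filter_odd | drop(3) | sum

Check, running the answer program on each example:
  [-47, 29, 36, 28, -35] -> [-47, 29, -35] -> [] -> 0
  [20, -28, -1, 34, -49, 34, -19, -41] -> [-1, -49, -19, -41] -> [-41] -> -41
  [-44, 43, 2, 31, 6, 19, 22] -> [43, 31, 19] -> [] -> 0
  [18, 6, 11, 41, -7, 5, -2, -4, 49] -> [11, 41, -7, 5, 49] -> [5, 49] -> 54
  [-39, 47, -25, -27] -> [-39, 47, -25, -27] -> [-27] -> -27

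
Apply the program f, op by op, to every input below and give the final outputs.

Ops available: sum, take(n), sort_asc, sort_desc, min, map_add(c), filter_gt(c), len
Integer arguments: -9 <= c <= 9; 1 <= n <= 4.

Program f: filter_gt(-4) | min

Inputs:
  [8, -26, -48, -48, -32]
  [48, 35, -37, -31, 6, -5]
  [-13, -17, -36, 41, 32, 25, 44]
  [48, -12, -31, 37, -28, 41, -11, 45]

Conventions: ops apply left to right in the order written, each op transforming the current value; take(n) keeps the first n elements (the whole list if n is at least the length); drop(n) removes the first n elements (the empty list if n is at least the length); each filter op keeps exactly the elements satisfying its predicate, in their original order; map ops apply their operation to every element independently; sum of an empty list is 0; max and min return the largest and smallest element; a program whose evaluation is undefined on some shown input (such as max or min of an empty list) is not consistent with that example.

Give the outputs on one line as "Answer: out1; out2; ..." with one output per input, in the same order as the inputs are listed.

8; 6; 25; 37

Execution, op by op:
  [8, -26, -48, -48, -32] -> [8] -> 8
  [48, 35, -37, -31, 6, -5] -> [48, 35, 6] -> 6
  [-13, -17, -36, 41, 32, 25, 44] -> [41, 32, 25, 44] -> 25
  [48, -12, -31, 37, -28, 41, -11, 45] -> [48, 37, 41, 45] -> 37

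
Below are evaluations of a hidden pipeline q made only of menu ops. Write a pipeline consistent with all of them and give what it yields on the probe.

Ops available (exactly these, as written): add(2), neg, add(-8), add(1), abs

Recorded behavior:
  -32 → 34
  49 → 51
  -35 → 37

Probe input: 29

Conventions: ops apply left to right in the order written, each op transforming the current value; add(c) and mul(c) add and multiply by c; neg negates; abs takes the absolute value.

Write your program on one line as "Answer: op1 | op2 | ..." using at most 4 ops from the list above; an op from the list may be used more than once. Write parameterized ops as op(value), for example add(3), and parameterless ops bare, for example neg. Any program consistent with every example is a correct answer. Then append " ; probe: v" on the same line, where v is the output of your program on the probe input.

neg | abs | add(2) ; probe: 31

Check, running the answer program on each example:
  -32 -> 32 -> 32 -> 34
  49 -> -49 -> 49 -> 51
  -35 -> 35 -> 35 -> 37
  probe: 29 -> -29 -> 29 -> 31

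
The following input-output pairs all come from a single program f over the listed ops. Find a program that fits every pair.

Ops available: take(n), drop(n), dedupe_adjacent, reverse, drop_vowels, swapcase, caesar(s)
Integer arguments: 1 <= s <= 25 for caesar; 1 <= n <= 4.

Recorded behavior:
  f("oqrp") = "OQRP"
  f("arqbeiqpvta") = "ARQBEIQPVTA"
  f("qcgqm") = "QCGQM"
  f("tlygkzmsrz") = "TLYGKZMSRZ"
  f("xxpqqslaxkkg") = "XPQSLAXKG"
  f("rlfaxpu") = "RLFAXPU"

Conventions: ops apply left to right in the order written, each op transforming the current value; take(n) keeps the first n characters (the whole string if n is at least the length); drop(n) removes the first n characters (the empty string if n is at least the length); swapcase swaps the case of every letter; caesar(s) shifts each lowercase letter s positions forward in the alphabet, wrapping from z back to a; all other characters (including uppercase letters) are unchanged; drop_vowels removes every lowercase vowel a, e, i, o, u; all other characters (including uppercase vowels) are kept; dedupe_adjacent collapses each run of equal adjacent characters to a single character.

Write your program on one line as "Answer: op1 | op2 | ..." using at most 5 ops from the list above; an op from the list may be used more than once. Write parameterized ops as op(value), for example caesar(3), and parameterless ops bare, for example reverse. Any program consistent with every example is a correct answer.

reverse | swapcase | dedupe_adjacent | reverse

Check, running the answer program on each example:
  "oqrp" -> "prqo" -> "PRQO" -> "PRQO" -> "OQRP"
  "arqbeiqpvta" -> "atvpqiebqra" -> "ATVPQIEBQRA" -> "ATVPQIEBQRA" -> "ARQBEIQPVTA"
  "qcgqm" -> "mqgcq" -> "MQGCQ" -> "MQGCQ" -> "QCGQM"
  "tlygkzmsrz" -> "zrsmzkgylt" -> "ZRSMZKGYLT" -> "ZRSMZKGYLT" -> "TLYGKZMSRZ"
  "xxpqqslaxkkg" -> "gkkxalsqqpxx" -> "GKKXALSQQPXX" -> "GKXALSQPX" -> "XPQSLAXKG"
  "rlfaxpu" -> "upxaflr" -> "UPXAFLR" -> "UPXAFLR" -> "RLFAXPU"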